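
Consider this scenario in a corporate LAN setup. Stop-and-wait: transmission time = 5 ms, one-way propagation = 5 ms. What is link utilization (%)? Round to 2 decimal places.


Given: Ttrans = 5 ms, Tprop = 5 ms
RTT = 2 * Tprop = 2 * 5 = 10 ms
U = Ttrans / (Ttrans + RTT)
U = 5 / (5 + 10)
U = 5 / 15 = 0.333333
U% = 33.33%

33.33


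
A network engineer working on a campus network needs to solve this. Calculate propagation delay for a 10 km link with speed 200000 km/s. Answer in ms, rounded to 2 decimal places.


Given: distance = 10 km, speed = 200000 km/s
Delay = distance / speed = 10 / 200000 seconds
Delay in ms = 10 * 1000 / 200000
Delay = 0.0500 ms
Rounded to 2 dp = 0.05 ms

0.05


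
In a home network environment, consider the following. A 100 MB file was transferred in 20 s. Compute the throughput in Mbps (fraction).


Given: file = 100 MB, time = 20 s
File in Mb = 100 * 8 = 800 Mb
Throughput = 800 / 20 Mbps
Throughput = 40 Mbps

40


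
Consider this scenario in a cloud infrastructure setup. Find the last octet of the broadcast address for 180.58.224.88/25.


Given: IP = 180.58.224.88, prefix = /25
Host bits = 32 - 25 = 7
Network last octet = 88 AND mask = 0
Host part size = 2^7 - 1 = 127
Broadcast last octet = 0 OR 127 = 127

127


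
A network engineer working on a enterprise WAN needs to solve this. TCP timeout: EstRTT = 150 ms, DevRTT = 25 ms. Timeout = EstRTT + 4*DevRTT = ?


Given: EstRTT = 150 ms, DevRTT = 25 ms
Timeout = EstRTT + 4 * DevRTT
4 * DevRTT = 4 * 25 = 100
Timeout = 150 + 100 = 250 ms

250


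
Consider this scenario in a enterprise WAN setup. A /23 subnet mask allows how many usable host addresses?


Given: subnet mask /23
Host bits = 32 - 23 = 9
Total addresses = 2^9 = 512
Usable hosts = 512 - 2 (network + broadcast) = 510

510


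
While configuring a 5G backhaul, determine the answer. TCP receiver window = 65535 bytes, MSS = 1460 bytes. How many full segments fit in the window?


Given: RWND = 65535 bytes, MSS = 1460 bytes
Full segments = floor(RWND / MSS)
Full segments = floor(65535 / 1460)
Full segments = floor(44.887) = 44

44


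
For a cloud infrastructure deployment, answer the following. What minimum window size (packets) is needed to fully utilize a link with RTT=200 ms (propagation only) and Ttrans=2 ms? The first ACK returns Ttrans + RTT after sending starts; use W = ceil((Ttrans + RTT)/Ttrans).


Given: Ttrans = 2 ms, RTT = 200 ms (= 2 * Tprop, Tprop = 100 ms)
Time until first ACK returns = Ttrans + RTT = 2 + 200 = 202 ms
Need W * Ttrans >= Ttrans + RTT  ->  W >= (Ttrans + RTT) / Ttrans
(Ttrans + RTT) / Ttrans = 202 / 2 = 101
W_min = ceil(101) = 101

101


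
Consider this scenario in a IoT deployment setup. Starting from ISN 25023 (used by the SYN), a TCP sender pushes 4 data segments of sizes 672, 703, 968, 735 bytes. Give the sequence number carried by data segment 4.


The SYN occupies sequence number ISN = 25023, so the first data byte is ISN + 1 = 25024.
SEQ of data segment i = (ISN + 1) + sum of payload sizes of segments 1..i-1.
Segment 1: SEQ = 25024, payload = 672 bytes
Segment 2: SEQ = 25696, payload = 703 bytes
Segment 3: SEQ = 26399, payload = 968 bytes
Segment 4: SEQ = 27367, payload = 735 bytes
SEQ of segment 4 = 25024 + 672 + 703 + 968 = 27367

27367


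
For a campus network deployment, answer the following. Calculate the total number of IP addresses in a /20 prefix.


Given: CIDR prefix /20
Host bits = 32 - 20 = 12
Total addresses = 2^12 = 4096

4096


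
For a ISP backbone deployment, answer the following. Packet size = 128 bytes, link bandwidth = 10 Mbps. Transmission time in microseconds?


Given: packet = 128 bytes, bandwidth = 10 Mbps
Packet in bits = 128 * 8 = 1024 bits
Bandwidth = 10 * 10^6 = 10000000 bps
Time = 1024 / 10000000 seconds
Time in us = 1024 * 10^6 / 10000000 = 102.4

102.4


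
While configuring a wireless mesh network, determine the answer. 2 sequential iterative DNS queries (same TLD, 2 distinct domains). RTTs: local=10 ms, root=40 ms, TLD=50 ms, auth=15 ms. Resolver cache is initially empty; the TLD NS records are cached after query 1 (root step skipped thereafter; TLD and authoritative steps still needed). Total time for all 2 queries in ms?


Lookup 1 (cold cache): local + root + TLD + auth = 10 + 40 + 50 + 15 = 115 ms
Lookups 2..2 (TLD NS cached -> skip root; new domain -> still ask TLD and auth): local + TLD + auth = 10 + 50 + 15 = 75 ms each
Remaining 1 lookups: 1 * 75 = 75 ms
Total = 115 + 75 = 190 ms

190


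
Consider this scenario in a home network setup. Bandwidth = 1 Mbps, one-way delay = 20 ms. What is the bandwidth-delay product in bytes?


Given: bandwidth = 1 Mbps, delay = 20 ms
BDP in bits = 1 * 10^6 * 20 / 1000
BDP in bits = 20000
BDP in bytes = 20000 / 8 = 2500

2500


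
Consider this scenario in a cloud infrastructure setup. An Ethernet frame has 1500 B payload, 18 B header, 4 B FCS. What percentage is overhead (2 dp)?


Given: payload = 1500 B, header = 18 B, trailer = 4 B
Overhead bytes = header + trailer = 18 + 4 = 22
Total frame = payload + overhead = 1500 + 22 = 1522
Overhead % = 22 / 1522 * 100 = 1.4455% -> 1.45% (2 dp)

1.45


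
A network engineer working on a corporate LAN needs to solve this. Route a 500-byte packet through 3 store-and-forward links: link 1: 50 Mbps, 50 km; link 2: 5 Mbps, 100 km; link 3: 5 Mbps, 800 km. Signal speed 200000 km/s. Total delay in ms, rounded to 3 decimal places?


Packet = 500 bytes = 4000 bits. Store-and-forward: sum (t_trans + t_prop) per link.
Link 1: t_trans = 4000/(50*10^6) s = 0.0800 ms; t_prop = 50/200000 s = 0.2500 ms; subtotal = 0.3300 ms
Link 2: t_trans = 4000/(5*10^6) s = 0.8000 ms; t_prop = 100/200000 s = 0.5000 ms; subtotal = 1.3000 ms
Link 3: t_trans = 4000/(5*10^6) s = 0.8000 ms; t_prop = 800/200000 s = 4.0000 ms; subtotal = 4.8000 ms
End-to-end = 0.3300 + 1.3000 + 4.8000 = 6.4300 ms -> 6.430 ms (3 dp)

6.430


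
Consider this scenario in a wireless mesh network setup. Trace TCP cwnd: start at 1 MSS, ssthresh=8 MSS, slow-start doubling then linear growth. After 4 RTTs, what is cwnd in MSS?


RTT 0: cwnd = 1 MSS (initial)
RTT 1: cwnd = 2 MSS (slow start, doubled)
RTT 2: cwnd = 4 MSS (slow start, doubled)
RTT 3: cwnd = 8 MSS (slow start, doubled)
RTT 4: cwnd = 9 MSS (congestion avoidance, +1)

9


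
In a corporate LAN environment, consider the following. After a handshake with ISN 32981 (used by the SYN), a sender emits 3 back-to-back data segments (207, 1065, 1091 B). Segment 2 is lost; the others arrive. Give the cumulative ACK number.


SYN uses sequence number 32981; first data byte = ISN + 1 = 32982.
Segment 1: SEQ = 32982, len = 207 B, covers [32982, 33188]
Segment 2: SEQ = 33189, len = 1065 B, covers [33189, 34253] [LOST]
Segment 3: SEQ = 34254, len = 1091 B, covers [34254, 35344]
In-order data received: bytes [32982, 33188] (segments 1..1).
Segment 2 missing -> gap begins at byte 33189; later segments buffered out of order.
Cumulative ACK = next expected in-order byte = 32982 + 207 = 33189

33189


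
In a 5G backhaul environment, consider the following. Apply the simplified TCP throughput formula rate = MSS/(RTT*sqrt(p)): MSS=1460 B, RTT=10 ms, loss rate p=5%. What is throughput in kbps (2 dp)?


Given: MSS = 1460 bytes, RTT = 10 ms, loss = 5%
RTT in seconds = 10 / 1000 = 0.01
Loss rate = 5% = 0.05
sqrt(loss) = sqrt(0.05) = 0.223606797750
Throughput (bytes/s) = 1460 / (0.01 * 0.223606797750) = 652931.8494
Throughput (kbps) = 652931.8494 * 8 / 1000 = 5223.454795 -> 5223.45 kbps (2 dp)

5223.45


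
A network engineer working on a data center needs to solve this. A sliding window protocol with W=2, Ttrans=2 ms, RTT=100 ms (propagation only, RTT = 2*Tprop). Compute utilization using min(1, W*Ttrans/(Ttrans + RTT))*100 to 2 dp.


Given: W = 2, Ttrans = 2 ms, RTT = 100 ms (= 2 * Tprop, Tprop = 50 ms)
Cycle time = Ttrans + RTT = 2 + 100 = 102 ms (first packet sent until its ACK returns)
W * Ttrans = 2 * 2 = 4 ms of sending per cycle
W * Ttrans / (Ttrans + RTT) = 4 / 102 = 0.039216
U = min(1, 0.039216) = 0.039216
U% = 3.92%

3.92


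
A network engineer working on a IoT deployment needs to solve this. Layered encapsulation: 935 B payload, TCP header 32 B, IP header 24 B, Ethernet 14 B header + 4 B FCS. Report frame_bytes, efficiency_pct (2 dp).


TCP segment = 935 + 32 = 967 B
IP packet = 967 + 24 = 991 B
Ethernet frame = 991 + 14 + 4 = 1009 B
Efficiency = app / frame = 935 / 1009 = 0.926660 = 92.6660% -> 92.67% (2 dp)

1009, 92.67


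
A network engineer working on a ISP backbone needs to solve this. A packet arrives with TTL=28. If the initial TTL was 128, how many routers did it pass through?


Given: initial TTL = 128, received TTL = 28
Hops = initial TTL - received TTL
Hops = 128 - 28 = 100

100


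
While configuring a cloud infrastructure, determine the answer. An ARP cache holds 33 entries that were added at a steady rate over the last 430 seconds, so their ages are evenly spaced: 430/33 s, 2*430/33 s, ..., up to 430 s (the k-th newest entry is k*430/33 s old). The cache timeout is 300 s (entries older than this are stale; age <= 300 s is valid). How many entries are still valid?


Ages are k * 430/33 s for k = 1..33 (spacing = 13.0303 s).
Entry k is valid iff k * 430/33 <= 300 iff k <= 33 * 300 / 430 = 23.0233
n_valid = floor(23.0233) = 23
(n_stale = 33 - 23 = 10)

23


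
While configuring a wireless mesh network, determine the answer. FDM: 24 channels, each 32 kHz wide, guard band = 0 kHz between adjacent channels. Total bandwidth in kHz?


Given: 24 channels, 32 kHz each, guard = 0 kHz
Channel bandwidth = 24 * 32 = 768 kHz
Guard bands = 23 gaps * 0 kHz = 0 kHz
Total = 768 + 0 = 768 kHz

768


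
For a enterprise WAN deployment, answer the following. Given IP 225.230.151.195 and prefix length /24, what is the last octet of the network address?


Given: IP = 225.230.151.195, prefix = /24
Subnet mask = 255.255.255.0
Last octet of IP: 195
Last octet of mask: 0
Network last octet = 195 AND 0 = 0

0


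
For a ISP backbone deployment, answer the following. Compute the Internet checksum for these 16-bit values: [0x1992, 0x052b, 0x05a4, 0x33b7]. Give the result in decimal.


Given words: [0x1992, 0x052b, 0x05a4, 0x33b7]
Step 1: Sum all words
Raw sum = 6546 + 1323 + 1444 + 13239 = 22552
One's complement = ~22552 & 0xFFFF = 42983

42983


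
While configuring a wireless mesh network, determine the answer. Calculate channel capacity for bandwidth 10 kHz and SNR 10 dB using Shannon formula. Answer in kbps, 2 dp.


Given: B = 10 kHz, SNR = 10 dB
SNR linear = 10^(10/10) = 10
1 + SNR = 11
log2(11) = 3.4594316186
C = 10 * 1000 * 3.4594316186 = 34594.3162 bps
C = 34.594316 kbps -> 34.59 kbps (2 dp)

34.59


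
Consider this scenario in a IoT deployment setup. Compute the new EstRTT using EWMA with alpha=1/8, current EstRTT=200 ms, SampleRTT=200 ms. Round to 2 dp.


Given: EstRTT = 200 ms, SampleRTT = 200 ms, alpha = 1/8
New EstRTT = (1 - alpha) * EstRTT + alpha * SampleRTT
(7/8) * 200 = 175
(1/8) * 200 = 25
New EstRTT = 175 + 25 = 200 ms -> 200.00 ms (2 dp)

200.00


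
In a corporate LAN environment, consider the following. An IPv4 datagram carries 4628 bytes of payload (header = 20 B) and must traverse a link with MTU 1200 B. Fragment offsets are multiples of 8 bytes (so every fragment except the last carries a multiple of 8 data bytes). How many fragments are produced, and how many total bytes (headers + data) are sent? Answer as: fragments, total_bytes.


Max data per non-final fragment = floor((MTU - header)/8)*8 = floor((1200 - 20)/8)*8 = floor(1180/8)*8 = 1176 B
Final fragment needs no 8-byte alignment: it can carry up to MTU - header = 1180 B
Non-final fragments needed = ceil((payload - 1180) / 1176) = ceil(3448/1176) = ceil(2.9320) = 3
Number of fragments = 3 + 1 = 4
Fragment sizes (data): 3 * 1176 B + 1100 B (last, 1100 <= 1180 OK)
Total bytes sent = payload + n_frags * header = 4628 + 4*20 = 4628 + 80 = 4708 B

4, 4708


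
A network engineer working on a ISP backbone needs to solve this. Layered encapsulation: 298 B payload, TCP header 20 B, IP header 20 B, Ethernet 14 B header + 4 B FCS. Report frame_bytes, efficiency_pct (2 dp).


TCP segment = 298 + 20 = 318 B
IP packet = 318 + 20 = 338 B
Ethernet frame = 338 + 14 + 4 = 356 B
Efficiency = app / frame = 298 / 356 = 0.837079 = 83.7079% -> 83.71% (2 dp)

356, 83.71


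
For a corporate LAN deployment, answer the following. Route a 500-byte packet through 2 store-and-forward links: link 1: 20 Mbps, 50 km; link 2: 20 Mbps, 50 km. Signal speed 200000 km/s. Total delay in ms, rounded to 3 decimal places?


Packet = 500 bytes = 4000 bits. Store-and-forward: sum (t_trans + t_prop) per link.
Link 1: t_trans = 4000/(20*10^6) s = 0.2000 ms; t_prop = 50/200000 s = 0.2500 ms; subtotal = 0.4500 ms
Link 2: t_trans = 4000/(20*10^6) s = 0.2000 ms; t_prop = 50/200000 s = 0.2500 ms; subtotal = 0.4500 ms
End-to-end = 0.4500 + 0.4500 = 0.9000 ms -> 0.900 ms (3 dp)

0.900


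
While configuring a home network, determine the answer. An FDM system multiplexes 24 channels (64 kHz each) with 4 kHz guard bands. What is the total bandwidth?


Given: 24 channels, 64 kHz each, guard = 4 kHz
Channel bandwidth = 24 * 64 = 1536 kHz
Guard bands = 23 gaps * 4 kHz = 92 kHz
Total = 1536 + 92 = 1628 kHz

1628


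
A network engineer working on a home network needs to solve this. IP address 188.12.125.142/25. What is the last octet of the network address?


Given: IP = 188.12.125.142, prefix = /25
Subnet mask = 255.255.255.128
Last octet of IP: 142
Last octet of mask: 128
Network last octet = 142 AND 128 = 128

128


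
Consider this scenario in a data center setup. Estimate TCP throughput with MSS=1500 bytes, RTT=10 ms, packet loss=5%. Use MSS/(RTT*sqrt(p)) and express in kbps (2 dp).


Given: MSS = 1500 bytes, RTT = 10 ms, loss = 5%
RTT in seconds = 10 / 1000 = 0.01
Loss rate = 5% = 0.05
sqrt(loss) = sqrt(0.05) = 0.223606797750
Throughput (bytes/s) = 1500 / (0.01 * 0.223606797750) = 670820.3932
Throughput (kbps) = 670820.3932 * 8 / 1000 = 5366.563146 -> 5366.56 kbps (2 dp)

5366.56


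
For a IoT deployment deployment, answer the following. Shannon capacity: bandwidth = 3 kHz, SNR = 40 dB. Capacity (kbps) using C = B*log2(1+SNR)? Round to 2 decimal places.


Given: B = 3 kHz, SNR = 40 dB
SNR linear = 10^(40/10) = 10000
1 + SNR = 10001
log2(10001) = 13.2878566418
C = 3 * 1000 * 13.2878566418 = 39863.5699 bps
C = 39.863570 kbps -> 39.86 kbps (2 dp)

39.86


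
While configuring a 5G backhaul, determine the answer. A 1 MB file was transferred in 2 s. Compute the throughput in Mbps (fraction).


Given: file = 1 MB, time = 2 s
File in Mb = 1 * 8 = 8 Mb
Throughput = 8 / 2 Mbps
Throughput = 4 Mbps

4


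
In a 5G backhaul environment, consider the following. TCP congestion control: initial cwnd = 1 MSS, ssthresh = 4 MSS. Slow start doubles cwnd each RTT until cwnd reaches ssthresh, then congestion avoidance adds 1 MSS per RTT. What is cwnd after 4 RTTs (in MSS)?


RTT 0: cwnd = 1 MSS (initial)
RTT 1: cwnd = 2 MSS (slow start, doubled)
RTT 2: cwnd = 4 MSS (slow start, doubled)
RTT 3: cwnd = 5 MSS (congestion avoidance, +1)
RTT 4: cwnd = 6 MSS (congestion avoidance, +1)

6


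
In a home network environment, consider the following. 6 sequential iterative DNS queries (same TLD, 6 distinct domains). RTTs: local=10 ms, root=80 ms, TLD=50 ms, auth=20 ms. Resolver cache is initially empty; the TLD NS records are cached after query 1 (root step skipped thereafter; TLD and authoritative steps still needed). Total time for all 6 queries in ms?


Lookup 1 (cold cache): local + root + TLD + auth = 10 + 80 + 50 + 20 = 160 ms
Lookups 2..6 (TLD NS cached -> skip root; new domain -> still ask TLD and auth): local + TLD + auth = 10 + 50 + 20 = 80 ms each
Remaining 5 lookups: 5 * 80 = 400 ms
Total = 160 + 400 = 560 ms

560


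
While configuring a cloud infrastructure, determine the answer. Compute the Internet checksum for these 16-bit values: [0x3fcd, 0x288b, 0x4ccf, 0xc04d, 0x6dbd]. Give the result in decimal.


Given words: [0x3fcd, 0x288b, 0x4ccf, 0xc04d, 0x6dbd]
Step 1: Sum all words
Raw sum = 16333 + 10379 + 19663 + 49229 + 28093 = 123697
Step 2: Fold carry: (58161 + 1) = 58162
One's complement = ~58162 & 0xFFFF = 7373

7373


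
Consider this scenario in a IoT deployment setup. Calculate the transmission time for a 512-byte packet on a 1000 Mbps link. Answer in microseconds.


Given: packet = 512 bytes, bandwidth = 1000 Mbps
Packet in bits = 512 * 8 = 4096 bits
Bandwidth = 1000 * 10^6 = 1000000000 bps
Time = 4096 / 1000000000 seconds
Time in us = 4096 * 10^6 / 1000000000 = 4.096

4.096


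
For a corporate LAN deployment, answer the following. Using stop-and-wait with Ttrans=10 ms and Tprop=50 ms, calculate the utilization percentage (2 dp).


Given: Ttrans = 10 ms, Tprop = 50 ms
RTT = 2 * Tprop = 2 * 50 = 100 ms
U = Ttrans / (Ttrans + RTT)
U = 10 / (10 + 100)
U = 10 / 110 = 0.090909
U% = 9.09%

9.09


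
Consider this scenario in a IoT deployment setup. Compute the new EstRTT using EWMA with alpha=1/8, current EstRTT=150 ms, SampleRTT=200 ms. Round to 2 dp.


Given: EstRTT = 150 ms, SampleRTT = 200 ms, alpha = 1/8
New EstRTT = (1 - alpha) * EstRTT + alpha * SampleRTT
(7/8) * 150 = 131.25
(1/8) * 200 = 25
New EstRTT = 131.25 + 25 = 156.25 ms -> 156.25 ms (2 dp)

156.25


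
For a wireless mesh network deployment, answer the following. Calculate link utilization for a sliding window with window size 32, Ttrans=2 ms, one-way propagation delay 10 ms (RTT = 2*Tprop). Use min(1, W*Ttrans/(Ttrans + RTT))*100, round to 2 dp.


Given: W = 32, Ttrans = 2 ms, RTT = 20 ms (= 2 * Tprop, Tprop = 10 ms)
Cycle time = Ttrans + RTT = 2 + 20 = 22 ms (first packet sent until its ACK returns)
W * Ttrans = 32 * 2 = 64 ms of sending per cycle
W * Ttrans / (Ttrans + RTT) = 64 / 22 = 2.909091
U = min(1, 2.909091) = 1.000000
U% = 100.00%

100.00


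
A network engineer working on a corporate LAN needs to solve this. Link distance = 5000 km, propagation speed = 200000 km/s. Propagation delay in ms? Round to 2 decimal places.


Given: distance = 5000 km, speed = 200000 km/s
Delay = distance / speed = 5000 / 200000 seconds
Delay in ms = 5000 * 1000 / 200000
Delay = 25.0000 ms
Rounded to 2 dp = 25.00 ms

25.00


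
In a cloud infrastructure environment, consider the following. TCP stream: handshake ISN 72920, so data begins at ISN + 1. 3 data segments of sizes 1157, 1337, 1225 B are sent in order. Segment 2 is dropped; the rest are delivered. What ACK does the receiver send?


SYN uses sequence number 72920; first data byte = ISN + 1 = 72921.
Segment 1: SEQ = 72921, len = 1157 B, covers [72921, 74077]
Segment 2: SEQ = 74078, len = 1337 B, covers [74078, 75414] [LOST]
Segment 3: SEQ = 75415, len = 1225 B, covers [75415, 76639]
In-order data received: bytes [72921, 74077] (segments 1..1).
Segment 2 missing -> gap begins at byte 74078; later segments buffered out of order.
Cumulative ACK = next expected in-order byte = 72921 + 1157 = 74078

74078


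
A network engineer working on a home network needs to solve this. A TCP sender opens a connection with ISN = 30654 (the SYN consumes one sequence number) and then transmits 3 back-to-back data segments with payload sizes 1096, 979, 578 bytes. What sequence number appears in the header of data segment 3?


The SYN occupies sequence number ISN = 30654, so the first data byte is ISN + 1 = 30655.
SEQ of data segment i = (ISN + 1) + sum of payload sizes of segments 1..i-1.
Segment 1: SEQ = 30655, payload = 1096 bytes
Segment 2: SEQ = 31751, payload = 979 bytes
Segment 3: SEQ = 32730, payload = 578 bytes
SEQ of segment 3 = 30655 + 1096 + 979 = 32730

32730


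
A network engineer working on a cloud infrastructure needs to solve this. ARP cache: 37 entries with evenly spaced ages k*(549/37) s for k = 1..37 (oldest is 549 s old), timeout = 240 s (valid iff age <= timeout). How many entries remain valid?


Ages are k * 549/37 s for k = 1..37 (spacing = 14.8378 s).
Entry k is valid iff k * 549/37 <= 240 iff k <= 37 * 240 / 549 = 16.1749
n_valid = floor(16.1749) = 16
(n_stale = 37 - 16 = 21)

16


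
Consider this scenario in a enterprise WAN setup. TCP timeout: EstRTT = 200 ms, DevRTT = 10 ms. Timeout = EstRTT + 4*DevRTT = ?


Given: EstRTT = 200 ms, DevRTT = 10 ms
Timeout = EstRTT + 4 * DevRTT
4 * DevRTT = 4 * 10 = 40
Timeout = 200 + 40 = 240 ms

240


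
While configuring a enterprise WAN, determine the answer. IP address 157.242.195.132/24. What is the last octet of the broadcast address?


Given: IP = 157.242.195.132, prefix = /24
Host bits = 32 - 24 = 8
Network last octet = 132 AND mask = 0
Host part size = 2^8 - 1 = 255
Broadcast last octet = 0 OR 255 = 255

255


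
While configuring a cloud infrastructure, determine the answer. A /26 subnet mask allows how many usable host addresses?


Given: subnet mask /26
Host bits = 32 - 26 = 6
Total addresses = 2^6 = 64
Usable hosts = 64 - 2 (network + broadcast) = 62

62


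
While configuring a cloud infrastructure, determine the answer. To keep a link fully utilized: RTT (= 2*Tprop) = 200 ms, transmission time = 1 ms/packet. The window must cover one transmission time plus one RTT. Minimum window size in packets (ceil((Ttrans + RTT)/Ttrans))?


Given: Ttrans = 1 ms, RTT = 200 ms (= 2 * Tprop, Tprop = 100 ms)
Time until first ACK returns = Ttrans + RTT = 1 + 200 = 201 ms
Need W * Ttrans >= Ttrans + RTT  ->  W >= (Ttrans + RTT) / Ttrans
(Ttrans + RTT) / Ttrans = 201 / 1 = 201
W_min = ceil(201) = 201

201


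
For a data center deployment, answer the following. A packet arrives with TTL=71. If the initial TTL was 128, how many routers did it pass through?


Given: initial TTL = 128, received TTL = 71
Hops = initial TTL - received TTL
Hops = 128 - 71 = 57

57


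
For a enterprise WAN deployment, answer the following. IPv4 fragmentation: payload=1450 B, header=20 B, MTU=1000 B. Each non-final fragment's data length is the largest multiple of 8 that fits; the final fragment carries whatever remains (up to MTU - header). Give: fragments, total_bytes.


Max data per non-final fragment = floor((MTU - header)/8)*8 = floor((1000 - 20)/8)*8 = floor(980/8)*8 = 976 B
Final fragment needs no 8-byte alignment: it can carry up to MTU - header = 980 B
Non-final fragments needed = ceil((payload - 980) / 976) = ceil(470/976) = ceil(0.4816) = 1
Number of fragments = 1 + 1 = 2
Fragment sizes (data): 1 * 976 B + 474 B (last, 474 <= 980 OK)
Total bytes sent = payload + n_frags * header = 1450 + 2*20 = 1450 + 40 = 1490 B

2, 1490


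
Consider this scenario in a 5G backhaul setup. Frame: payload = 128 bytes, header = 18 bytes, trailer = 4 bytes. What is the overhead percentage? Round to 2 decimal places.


Given: payload = 128 B, header = 18 B, trailer = 4 B
Overhead bytes = header + trailer = 18 + 4 = 22
Total frame = payload + overhead = 128 + 22 = 150
Overhead % = 22 / 150 * 100 = 14.6667% -> 14.67% (2 dp)

14.67


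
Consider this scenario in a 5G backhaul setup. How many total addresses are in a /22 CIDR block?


Given: CIDR prefix /22
Host bits = 32 - 22 = 10
Total addresses = 2^10 = 1024

1024


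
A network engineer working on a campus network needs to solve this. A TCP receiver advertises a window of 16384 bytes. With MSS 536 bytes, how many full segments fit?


Given: RWND = 16384 bytes, MSS = 536 bytes
Full segments = floor(RWND / MSS)
Full segments = floor(16384 / 536)
Full segments = floor(30.5672) = 30

30


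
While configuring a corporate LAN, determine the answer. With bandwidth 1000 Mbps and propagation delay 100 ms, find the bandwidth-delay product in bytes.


Given: bandwidth = 1000 Mbps, delay = 100 ms
BDP in bits = 1000 * 10^6 * 100 / 1000
BDP in bits = 100000000
BDP in bytes = 100000000 / 8 = 12500000

12500000


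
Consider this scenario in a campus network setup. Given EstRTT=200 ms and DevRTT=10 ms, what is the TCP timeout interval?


Given: EstRTT = 200 ms, DevRTT = 10 ms
Timeout = EstRTT + 4 * DevRTT
4 * DevRTT = 4 * 10 = 40
Timeout = 200 + 40 = 240 ms

240


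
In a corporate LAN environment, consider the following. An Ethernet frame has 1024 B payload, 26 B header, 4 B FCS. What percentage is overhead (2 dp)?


Given: payload = 1024 B, header = 26 B, trailer = 4 B
Overhead bytes = header + trailer = 26 + 4 = 30
Total frame = payload + overhead = 1024 + 30 = 1054
Overhead % = 30 / 1054 * 100 = 2.8463% -> 2.85% (2 dp)

2.85


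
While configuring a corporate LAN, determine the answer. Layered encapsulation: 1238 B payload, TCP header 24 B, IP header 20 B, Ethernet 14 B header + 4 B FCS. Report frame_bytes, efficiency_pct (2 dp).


TCP segment = 1238 + 24 = 1262 B
IP packet = 1262 + 20 = 1282 B
Ethernet frame = 1282 + 14 + 4 = 1300 B
Efficiency = app / frame = 1238 / 1300 = 0.952308 = 95.2308% -> 95.23% (2 dp)

1300, 95.23


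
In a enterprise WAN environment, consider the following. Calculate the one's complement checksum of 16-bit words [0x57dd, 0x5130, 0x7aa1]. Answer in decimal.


Given words: [0x57dd, 0x5130, 0x7aa1]
Step 1: Sum all words
Raw sum = 22493 + 20784 + 31393 = 74670
Step 2: Fold carry: (9134 + 1) = 9135
One's complement = ~9135 & 0xFFFF = 56400

56400


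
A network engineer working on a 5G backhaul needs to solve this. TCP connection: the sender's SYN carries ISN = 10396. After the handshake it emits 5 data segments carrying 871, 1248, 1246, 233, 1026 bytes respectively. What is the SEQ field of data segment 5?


The SYN occupies sequence number ISN = 10396, so the first data byte is ISN + 1 = 10397.
SEQ of data segment i = (ISN + 1) + sum of payload sizes of segments 1..i-1.
Segment 1: SEQ = 10397, payload = 871 bytes
Segment 2: SEQ = 11268, payload = 1248 bytes
Segment 3: SEQ = 12516, payload = 1246 bytes
Segment 4: SEQ = 13762, payload = 233 bytes
Segment 5: SEQ = 13995, payload = 1026 bytes
SEQ of segment 5 = 10397 + 871 + 1248 + 1246 + 233 = 13995

13995


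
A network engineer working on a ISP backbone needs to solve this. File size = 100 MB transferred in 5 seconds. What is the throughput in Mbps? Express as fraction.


Given: file = 100 MB, time = 5 s
File in Mb = 100 * 8 = 800 Mb
Throughput = 800 / 5 Mbps
Throughput = 160 Mbps

160


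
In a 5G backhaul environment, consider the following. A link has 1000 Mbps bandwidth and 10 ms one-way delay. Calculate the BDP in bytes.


Given: bandwidth = 1000 Mbps, delay = 10 ms
BDP in bits = 1000 * 10^6 * 10 / 1000
BDP in bits = 10000000
BDP in bytes = 10000000 / 8 = 1250000

1250000


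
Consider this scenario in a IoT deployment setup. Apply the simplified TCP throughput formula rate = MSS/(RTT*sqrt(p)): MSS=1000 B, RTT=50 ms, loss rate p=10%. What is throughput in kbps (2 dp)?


Given: MSS = 1000 bytes, RTT = 50 ms, loss = 10%
RTT in seconds = 50 / 1000 = 0.05
Loss rate = 10% = 0.1
sqrt(loss) = sqrt(0.1) = 0.316227766017
Throughput (bytes/s) = 1000 / (0.05 * 0.316227766017) = 63245.5532
Throughput (kbps) = 63245.5532 * 8 / 1000 = 505.964426 -> 505.96 kbps (2 dp)

505.96


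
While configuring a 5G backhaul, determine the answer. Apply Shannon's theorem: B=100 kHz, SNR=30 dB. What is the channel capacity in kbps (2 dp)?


Given: B = 100 kHz, SNR = 30 dB
SNR linear = 10^(30/10) = 1000
1 + SNR = 1001
log2(1001) = 9.9672262588
C = 100 * 1000 * 9.9672262588 = 996722.6259 bps
C = 996.722626 kbps -> 996.72 kbps (2 dp)

996.72


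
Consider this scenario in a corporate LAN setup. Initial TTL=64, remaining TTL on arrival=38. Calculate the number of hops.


Given: initial TTL = 64, received TTL = 38
Hops = initial TTL - received TTL
Hops = 64 - 38 = 26

26


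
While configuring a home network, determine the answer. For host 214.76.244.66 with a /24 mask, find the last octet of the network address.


Given: IP = 214.76.244.66, prefix = /24
Subnet mask = 255.255.255.0
Last octet of IP: 66
Last octet of mask: 0
Network last octet = 66 AND 0 = 0

0


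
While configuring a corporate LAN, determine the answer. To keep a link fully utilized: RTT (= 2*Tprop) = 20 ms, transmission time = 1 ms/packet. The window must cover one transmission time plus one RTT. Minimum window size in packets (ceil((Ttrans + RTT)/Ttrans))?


Given: Ttrans = 1 ms, RTT = 20 ms (= 2 * Tprop, Tprop = 10 ms)
Time until first ACK returns = Ttrans + RTT = 1 + 20 = 21 ms
Need W * Ttrans >= Ttrans + RTT  ->  W >= (Ttrans + RTT) / Ttrans
(Ttrans + RTT) / Ttrans = 21 / 1 = 21
W_min = ceil(21) = 21

21


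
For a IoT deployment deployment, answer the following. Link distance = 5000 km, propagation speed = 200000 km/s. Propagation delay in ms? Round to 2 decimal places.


Given: distance = 5000 km, speed = 200000 km/s
Delay = distance / speed = 5000 / 200000 seconds
Delay in ms = 5000 * 1000 / 200000
Delay = 25.0000 ms
Rounded to 2 dp = 25.00 ms

25.00


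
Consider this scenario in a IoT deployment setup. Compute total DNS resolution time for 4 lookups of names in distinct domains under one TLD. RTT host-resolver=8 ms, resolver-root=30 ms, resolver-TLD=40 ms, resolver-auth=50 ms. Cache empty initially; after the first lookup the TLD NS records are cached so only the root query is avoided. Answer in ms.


Lookup 1 (cold cache): local + root + TLD + auth = 8 + 30 + 40 + 50 = 128 ms
Lookups 2..4 (TLD NS cached -> skip root; new domain -> still ask TLD and auth): local + TLD + auth = 8 + 40 + 50 = 98 ms each
Remaining 3 lookups: 3 * 98 = 294 ms
Total = 128 + 294 = 422 ms

422


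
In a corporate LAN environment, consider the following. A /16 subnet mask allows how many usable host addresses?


Given: subnet mask /16
Host bits = 32 - 16 = 16
Total addresses = 2^16 = 65536
Usable hosts = 65536 - 2 (network + broadcast) = 65534

65534


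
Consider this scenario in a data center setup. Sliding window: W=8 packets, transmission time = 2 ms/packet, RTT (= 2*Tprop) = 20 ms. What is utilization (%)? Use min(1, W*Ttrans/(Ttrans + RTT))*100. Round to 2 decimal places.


Given: W = 8, Ttrans = 2 ms, RTT = 20 ms (= 2 * Tprop, Tprop = 10 ms)
Cycle time = Ttrans + RTT = 2 + 20 = 22 ms (first packet sent until its ACK returns)
W * Ttrans = 8 * 2 = 16 ms of sending per cycle
W * Ttrans / (Ttrans + RTT) = 16 / 22 = 0.727273
U = min(1, 0.727273) = 0.727273
U% = 72.73%

72.73


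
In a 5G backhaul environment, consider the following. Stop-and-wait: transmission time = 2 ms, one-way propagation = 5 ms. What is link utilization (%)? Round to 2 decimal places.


Given: Ttrans = 2 ms, Tprop = 5 ms
RTT = 2 * Tprop = 2 * 5 = 10 ms
U = Ttrans / (Ttrans + RTT)
U = 2 / (2 + 10)
U = 2 / 12 = 0.166667
U% = 16.67%

16.67


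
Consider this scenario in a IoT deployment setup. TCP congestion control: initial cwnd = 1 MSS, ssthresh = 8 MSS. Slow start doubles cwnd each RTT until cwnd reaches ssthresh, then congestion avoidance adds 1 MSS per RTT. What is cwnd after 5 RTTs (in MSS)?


RTT 0: cwnd = 1 MSS (initial)
RTT 1: cwnd = 2 MSS (slow start, doubled)
RTT 2: cwnd = 4 MSS (slow start, doubled)
RTT 3: cwnd = 8 MSS (slow start, doubled)
RTT 4: cwnd = 9 MSS (congestion avoidance, +1)
RTT 5: cwnd = 10 MSS (congestion avoidance, +1)

10


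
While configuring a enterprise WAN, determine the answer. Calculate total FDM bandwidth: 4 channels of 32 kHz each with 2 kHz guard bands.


Given: 4 channels, 32 kHz each, guard = 2 kHz
Channel bandwidth = 4 * 32 = 128 kHz
Guard bands = 3 gaps * 2 kHz = 6 kHz
Total = 128 + 6 = 134 kHz

134


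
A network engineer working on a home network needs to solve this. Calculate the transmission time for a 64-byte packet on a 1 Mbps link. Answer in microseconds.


Given: packet = 64 bytes, bandwidth = 1 Mbps
Packet in bits = 64 * 8 = 512 bits
Bandwidth = 1 * 10^6 = 1000000 bps
Time = 512 / 1000000 seconds
Time in us = 512 * 10^6 / 1000000 = 512

512


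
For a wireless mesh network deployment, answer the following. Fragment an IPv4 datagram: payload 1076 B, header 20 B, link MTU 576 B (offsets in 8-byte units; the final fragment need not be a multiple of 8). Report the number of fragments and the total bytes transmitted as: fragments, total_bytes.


Max data per non-final fragment = floor((MTU - header)/8)*8 = floor((576 - 20)/8)*8 = floor(556/8)*8 = 552 B
Final fragment needs no 8-byte alignment: it can carry up to MTU - header = 556 B
Non-final fragments needed = ceil((payload - 556) / 552) = ceil(520/552) = ceil(0.9420) = 1
Number of fragments = 1 + 1 = 2
Fragment sizes (data): 1 * 552 B + 524 B (last, 524 <= 556 OK)
Total bytes sent = payload + n_frags * header = 1076 + 2*20 = 1076 + 40 = 1116 B

2, 1116


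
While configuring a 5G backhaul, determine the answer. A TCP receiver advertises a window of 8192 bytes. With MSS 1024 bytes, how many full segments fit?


Given: RWND = 8192 bytes, MSS = 1024 bytes
Full segments = floor(RWND / MSS)
Full segments = floor(8192 / 1024)
Full segments = floor(8.0) = 8

8


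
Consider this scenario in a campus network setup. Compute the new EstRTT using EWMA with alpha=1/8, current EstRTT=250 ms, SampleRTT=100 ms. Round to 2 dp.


Given: EstRTT = 250 ms, SampleRTT = 100 ms, alpha = 1/8
New EstRTT = (1 - alpha) * EstRTT + alpha * SampleRTT
(7/8) * 250 = 218.75
(1/8) * 100 = 12.5
New EstRTT = 218.75 + 12.5 = 231.25 ms -> 231.25 ms (2 dp)

231.25


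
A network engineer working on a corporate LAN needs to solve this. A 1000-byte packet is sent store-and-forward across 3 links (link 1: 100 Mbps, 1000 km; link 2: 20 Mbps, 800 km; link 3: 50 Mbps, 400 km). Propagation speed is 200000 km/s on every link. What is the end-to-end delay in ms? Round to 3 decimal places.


Packet = 1000 bytes = 8000 bits. Store-and-forward: sum (t_trans + t_prop) per link.
Link 1: t_trans = 8000/(100*10^6) s = 0.0800 ms; t_prop = 1000/200000 s = 5.0000 ms; subtotal = 5.0800 ms
Link 2: t_trans = 8000/(20*10^6) s = 0.4000 ms; t_prop = 800/200000 s = 4.0000 ms; subtotal = 4.4000 ms
Link 3: t_trans = 8000/(50*10^6) s = 0.1600 ms; t_prop = 400/200000 s = 2.0000 ms; subtotal = 2.1600 ms
End-to-end = 5.0800 + 4.4000 + 2.1600 = 11.6400 ms -> 11.640 ms (3 dp)

11.640


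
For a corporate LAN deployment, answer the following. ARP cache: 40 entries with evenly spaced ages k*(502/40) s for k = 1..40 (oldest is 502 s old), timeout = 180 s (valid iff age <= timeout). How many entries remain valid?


Ages are k * 502/40 s for k = 1..40 (spacing = 12.5500 s).
Entry k is valid iff k * 502/40 <= 180 iff k <= 40 * 180 / 502 = 14.3426
n_valid = floor(14.3426) = 14
(n_stale = 40 - 14 = 26)

14


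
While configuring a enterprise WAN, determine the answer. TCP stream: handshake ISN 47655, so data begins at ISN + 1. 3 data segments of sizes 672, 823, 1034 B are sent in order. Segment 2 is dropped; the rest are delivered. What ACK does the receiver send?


SYN uses sequence number 47655; first data byte = ISN + 1 = 47656.
Segment 1: SEQ = 47656, len = 672 B, covers [47656, 48327]
Segment 2: SEQ = 48328, len = 823 B, covers [48328, 49150] [LOST]
Segment 3: SEQ = 49151, len = 1034 B, covers [49151, 50184]
In-order data received: bytes [47656, 48327] (segments 1..1).
Segment 2 missing -> gap begins at byte 48328; later segments buffered out of order.
Cumulative ACK = next expected in-order byte = 47656 + 672 = 48328

48328


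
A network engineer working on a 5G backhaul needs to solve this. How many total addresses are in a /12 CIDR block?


Given: CIDR prefix /12
Host bits = 32 - 12 = 20
Total addresses = 2^20 = 1048576

1048576


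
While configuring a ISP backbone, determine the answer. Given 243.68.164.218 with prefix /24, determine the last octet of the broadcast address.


Given: IP = 243.68.164.218, prefix = /24
Host bits = 32 - 24 = 8
Network last octet = 218 AND mask = 0
Host part size = 2^8 - 1 = 255
Broadcast last octet = 0 OR 255 = 255

255


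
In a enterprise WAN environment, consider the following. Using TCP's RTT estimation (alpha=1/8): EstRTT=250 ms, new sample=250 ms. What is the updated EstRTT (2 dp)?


Given: EstRTT = 250 ms, SampleRTT = 250 ms, alpha = 1/8
New EstRTT = (1 - alpha) * EstRTT + alpha * SampleRTT
(7/8) * 250 = 218.75
(1/8) * 250 = 31.25
New EstRTT = 218.75 + 31.25 = 250 ms -> 250.00 ms (2 dp)

250.00


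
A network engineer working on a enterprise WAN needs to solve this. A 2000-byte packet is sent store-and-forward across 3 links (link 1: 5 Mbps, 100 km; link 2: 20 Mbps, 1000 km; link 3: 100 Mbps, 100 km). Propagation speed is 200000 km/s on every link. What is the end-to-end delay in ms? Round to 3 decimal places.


Packet = 2000 bytes = 16000 bits. Store-and-forward: sum (t_trans + t_prop) per link.
Link 1: t_trans = 16000/(5*10^6) s = 3.2000 ms; t_prop = 100/200000 s = 0.5000 ms; subtotal = 3.7000 ms
Link 2: t_trans = 16000/(20*10^6) s = 0.8000 ms; t_prop = 1000/200000 s = 5.0000 ms; subtotal = 5.8000 ms
Link 3: t_trans = 16000/(100*10^6) s = 0.1600 ms; t_prop = 100/200000 s = 0.5000 ms; subtotal = 0.6600 ms
End-to-end = 3.7000 + 5.8000 + 0.6600 = 10.1600 ms -> 10.160 ms (3 dp)

10.160


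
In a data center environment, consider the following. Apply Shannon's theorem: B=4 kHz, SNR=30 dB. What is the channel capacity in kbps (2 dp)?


Given: B = 4 kHz, SNR = 30 dB
SNR linear = 10^(30/10) = 1000
1 + SNR = 1001
log2(1001) = 9.9672262588
C = 4 * 1000 * 9.9672262588 = 39868.9050 bps
C = 39.868905 kbps -> 39.87 kbps (2 dp)

39.87


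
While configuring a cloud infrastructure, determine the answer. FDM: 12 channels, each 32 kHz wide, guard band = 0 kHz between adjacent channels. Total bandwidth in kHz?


Given: 12 channels, 32 kHz each, guard = 0 kHz
Channel bandwidth = 12 * 32 = 384 kHz
Guard bands = 11 gaps * 0 kHz = 0 kHz
Total = 384 + 0 = 384 kHz

384


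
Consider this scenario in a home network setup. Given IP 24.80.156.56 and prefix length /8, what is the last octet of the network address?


Given: IP = 24.80.156.56, prefix = /8
Subnet mask = 255.0.0.0
Last octet of IP: 56
Last octet of mask: 0
Network last octet = 56 AND 0 = 0

0


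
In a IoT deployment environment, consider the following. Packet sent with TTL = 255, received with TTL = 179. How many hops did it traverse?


Given: initial TTL = 255, received TTL = 179
Hops = initial TTL - received TTL
Hops = 255 - 179 = 76

76


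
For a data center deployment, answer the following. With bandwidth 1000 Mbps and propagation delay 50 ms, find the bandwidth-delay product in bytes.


Given: bandwidth = 1000 Mbps, delay = 50 ms
BDP in bits = 1000 * 10^6 * 50 / 1000
BDP in bits = 50000000
BDP in bytes = 50000000 / 8 = 6250000

6250000


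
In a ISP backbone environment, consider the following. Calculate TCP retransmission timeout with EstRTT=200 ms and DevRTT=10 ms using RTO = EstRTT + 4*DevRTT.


Given: EstRTT = 200 ms, DevRTT = 10 ms
Timeout = EstRTT + 4 * DevRTT
4 * DevRTT = 4 * 10 = 40
Timeout = 200 + 40 = 240 ms

240


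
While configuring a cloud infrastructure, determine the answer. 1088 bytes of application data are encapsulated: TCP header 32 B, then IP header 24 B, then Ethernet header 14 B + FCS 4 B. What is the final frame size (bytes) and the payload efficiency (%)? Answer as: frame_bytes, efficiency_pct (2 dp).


TCP segment = 1088 + 32 = 1120 B
IP packet = 1120 + 24 = 1144 B
Ethernet frame = 1144 + 14 + 4 = 1162 B
Efficiency = app / frame = 1088 / 1162 = 0.936317 = 93.6317% -> 93.63% (2 dp)

1162, 93.63


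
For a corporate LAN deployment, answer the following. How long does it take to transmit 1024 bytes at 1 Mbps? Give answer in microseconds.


Given: packet = 1024 bytes, bandwidth = 1 Mbps
Packet in bits = 1024 * 8 = 8192 bits
Bandwidth = 1 * 10^6 = 1000000 bps
Time = 8192 / 1000000 seconds
Time in us = 8192 * 10^6 / 1000000 = 8192

8192


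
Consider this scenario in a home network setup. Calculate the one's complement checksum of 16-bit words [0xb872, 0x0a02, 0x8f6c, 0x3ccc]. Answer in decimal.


Given words: [0xb872, 0x0a02, 0x8f6c, 0x3ccc]
Step 1: Sum all words
Raw sum = 47218 + 2562 + 36716 + 15564 = 102060
Step 2: Fold carry: (36524 + 1) = 36525
One's complement = ~36525 & 0xFFFF = 29010

29010
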